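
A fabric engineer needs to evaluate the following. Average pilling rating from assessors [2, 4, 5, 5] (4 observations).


Formula: Mean = sum / count
Sum = 2 + 4 + 5 + 5 = 16
Mean = 16 / 4 = 4.0

4.0


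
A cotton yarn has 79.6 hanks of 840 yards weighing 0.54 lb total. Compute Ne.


Formula: Ne = hanks / mass_lb
Substituting: Ne = 79.6 / 0.54
Ne = 147.4

147.4 Ne


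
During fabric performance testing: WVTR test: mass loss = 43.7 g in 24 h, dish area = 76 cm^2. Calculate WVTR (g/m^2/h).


Formula: WVTR = mass_loss / (area * time)
Step 1: Convert area: 76 cm^2 = 0.0076 m^2
Step 2: WVTR = 43.7 g / (0.0076 m^2 * 24 h)
Step 3: WVTR = 43.7 / 0.1824 = 239.6 g/m^2/h

239.6 g/m^2/h


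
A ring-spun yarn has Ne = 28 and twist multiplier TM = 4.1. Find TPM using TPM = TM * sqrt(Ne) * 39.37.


Formula: TPM = TM * sqrt(Ne) * 39.37
Step 1: sqrt(Ne) = sqrt(28) = 5.2915
Step 2: TM * sqrt(Ne) = 4.1 * 5.2915 = 21.6952
Step 3: TPM = 21.6952 * 39.37 = 854 twists/m

854 twists/m


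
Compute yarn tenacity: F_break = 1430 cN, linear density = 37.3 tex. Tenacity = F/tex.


Formula: Tenacity = Breaking force / Linear density
Tenacity = 1430 cN / 37.3 tex
Tenacity = 38.34 cN/tex

38.34 cN/tex


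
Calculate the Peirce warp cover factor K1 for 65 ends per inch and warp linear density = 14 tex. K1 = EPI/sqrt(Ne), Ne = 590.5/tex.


Formula: K1 = EPI / sqrt(Ne), with Ne = 590.5 / tex_warp
Step 1: Ne = 590.5 / 14 = 42.179
Step 2: sqrt(Ne) = sqrt(42.179) = 6.4945
Step 3: K1 = 65 / 6.4945 = 10.0

10.0


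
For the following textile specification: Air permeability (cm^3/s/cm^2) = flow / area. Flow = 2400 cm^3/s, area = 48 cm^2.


Formula: Air Permeability = Airflow / Test Area
AP = 2400 cm^3/s / 48 cm^2
AP = 50.0 cm^3/s/cm^2

50.0 cm^3/s/cm^2


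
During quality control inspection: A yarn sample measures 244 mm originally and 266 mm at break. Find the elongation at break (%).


Formula: Elongation (%) = ((L_break - L0) / L0) * 100
Step 1: Extension = 266 - 244 = 22 mm
Step 2: Elongation = (22 / 244) * 100
Step 3: Elongation = 0.090164 * 100 = 9.0164% ≈ 9.0%

9.0%


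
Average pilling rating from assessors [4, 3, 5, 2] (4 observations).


Formula: Mean = sum / count
Sum = 4 + 3 + 5 + 2 = 14
Mean = 14 / 4 = 3.5

3.5


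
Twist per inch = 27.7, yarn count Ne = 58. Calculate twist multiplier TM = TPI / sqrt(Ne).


Formula: TM = TPI / sqrt(Ne)
Step 1: sqrt(Ne) = sqrt(58) = 7.6158
Step 2: TM = 27.7 / 7.6158 = 3.64

3.64 TM


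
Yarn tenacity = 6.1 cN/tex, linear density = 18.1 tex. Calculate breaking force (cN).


Formula: Breaking force = Tenacity * Linear density
F = 6.1 cN/tex * 18.1 tex
F = 110.41 cN

110.41 cN


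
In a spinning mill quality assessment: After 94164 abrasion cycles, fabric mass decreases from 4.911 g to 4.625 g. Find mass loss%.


Formula: Mass loss% = ((m_before - m_after) / m_before) * 100
Step 1: Mass loss = 4.911 - 4.625 = 0.286 g
Step 2: Ratio = 0.286 / 4.911 = 0.0582366
Step 3: Mass loss% = 0.0582366 * 100 = 5.82366% ≈ 5.82%

5.82%


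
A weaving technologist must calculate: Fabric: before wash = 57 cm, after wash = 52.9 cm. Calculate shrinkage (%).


Formula: Shrinkage% = ((L_before - L_after) / L_before) * 100
Step 1: Shrinkage = 57 - 52.9 = 4.1 cm
Step 2: Shrinkage% = (4.1 / 57) * 100
Step 3: Shrinkage% = 0.07193 * 100 = 7.193% ≈ 7.2%

7.2%


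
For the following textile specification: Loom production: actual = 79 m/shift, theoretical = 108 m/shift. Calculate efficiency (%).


Formula: Efficiency% = (Actual output / Theoretical output) * 100
Efficiency% = (79 / 108) * 100
Efficiency% = 0.731481 * 100 = 73.1481% ≈ 73.1%

73.1%


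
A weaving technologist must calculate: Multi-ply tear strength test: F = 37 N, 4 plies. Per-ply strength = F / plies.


Formula: Per-ply strength = Total force / Number of plies
Per-ply = 37 N / 4
Per-ply = 9.25 N

9.25 N


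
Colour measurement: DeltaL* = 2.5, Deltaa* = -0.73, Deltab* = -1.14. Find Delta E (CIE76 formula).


Formula: Delta E = sqrt(dL*^2 + da*^2 + db*^2)
Step 1: dL*^2 = 2.5^2 = 6.25
Step 2: da*^2 = (-0.73)^2 = 0.5329
Step 3: db*^2 = (-1.14)^2 = 1.2996
Step 4: Sum = 6.25 + 0.5329 + 1.2996 = 8.0825
Step 5: Delta E = sqrt(8.0825) = 2.84

2.84 Delta E


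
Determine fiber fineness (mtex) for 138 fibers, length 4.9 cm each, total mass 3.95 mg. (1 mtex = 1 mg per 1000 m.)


Formula: fineness (mtex) = mass (mg) / total length (km) = (mass_mg / total_length_m) * 1000
Step 1: Convert fiber length: 4.9 cm = 0.049 m
Step 2: Total fiber length = 138 * 0.049 = 6.762 m
Step 3: Linear density = 3.95 mg / 6.762 m = 0.5841 mg/m
Step 4: fineness = 0.5841 * 1000 = 584.1 mtex

584.1 mtex


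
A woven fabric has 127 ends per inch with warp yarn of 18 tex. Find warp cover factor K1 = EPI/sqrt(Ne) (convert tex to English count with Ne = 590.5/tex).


Formula: K1 = EPI / sqrt(Ne), with Ne = 590.5 / tex_warp
Step 1: Ne = 590.5 / 18 = 32.806
Step 2: sqrt(Ne) = sqrt(32.806) = 5.7277
Step 3: K1 = 127 / 5.7277 = 22.2

22.2


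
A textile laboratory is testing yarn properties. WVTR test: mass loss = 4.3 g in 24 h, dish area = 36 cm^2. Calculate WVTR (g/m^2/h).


Formula: WVTR = mass_loss / (area * time)
Step 1: Convert area: 36 cm^2 = 0.0036 m^2
Step 2: WVTR = 4.3 g / (0.0036 m^2 * 24 h)
Step 3: WVTR = 4.3 / 0.0864 = 49.8 g/m^2/h

49.8 g/m^2/h


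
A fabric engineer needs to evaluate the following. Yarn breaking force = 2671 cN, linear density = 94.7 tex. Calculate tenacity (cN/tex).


Formula: Tenacity = Breaking force / Linear density
Tenacity = 2671 cN / 94.7 tex
Tenacity = 28.20 cN/tex

28.20 cN/tex


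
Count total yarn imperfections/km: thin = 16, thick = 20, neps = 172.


Formula: Total = thin places + thick places + neps
Total = 16 + 20 + 172
Total = 208 imperfections/km

208 imperfections/km


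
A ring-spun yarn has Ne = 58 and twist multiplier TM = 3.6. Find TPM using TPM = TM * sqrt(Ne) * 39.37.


Formula: TPM = TM * sqrt(Ne) * 39.37
Step 1: sqrt(Ne) = sqrt(58) = 7.6158
Step 2: TM * sqrt(Ne) = 3.6 * 7.6158 = 27.4169
Step 3: TPM = 27.4169 * 39.37 = 1079 twists/m

1079 twists/m


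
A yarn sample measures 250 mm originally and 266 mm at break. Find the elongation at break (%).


Formula: Elongation (%) = ((L_break - L0) / L0) * 100
Step 1: Extension = 266 - 250 = 16 mm
Step 2: Elongation = (16 / 250) * 100
Step 3: Elongation = 0.064 * 100 = 6.4%

6.4%


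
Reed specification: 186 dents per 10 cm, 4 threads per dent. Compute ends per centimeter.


Formula: EPC = (dents per 10 cm * ends per dent) / 10
Step 1: Total ends per 10 cm = 186 * 4 = 744
Step 2: EPC = 744 / 10 = 74.4 ends/cm

74.4 ends/cm


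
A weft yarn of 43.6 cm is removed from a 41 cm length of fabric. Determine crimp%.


Formula: Crimp% = ((L_yarn - L_fabric) / L_fabric) * 100
Step 1: Extension = 43.6 - 41 = 2.6 cm
Step 2: Crimp% = (2.6 / 41) * 100
Step 3: Crimp% = 0.063415 * 100 = 6.3415% ≈ 6.3%

6.3%


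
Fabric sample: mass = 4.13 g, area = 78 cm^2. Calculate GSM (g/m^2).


Formula: GSM = mass_g / area_m2
Step 1: Convert area: 78 cm^2 = 78 / 10000 = 0.0078 m^2
Step 2: GSM = 4.13 g / 0.0078 m^2 = 529.5 g/m^2

529.5 g/m^2


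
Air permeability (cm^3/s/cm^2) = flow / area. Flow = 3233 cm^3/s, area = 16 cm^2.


Formula: Air Permeability = Airflow / Test Area
AP = 3233 cm^3/s / 16 cm^2
AP = 202.1 cm^3/s/cm^2

202.1 cm^3/s/cm^2


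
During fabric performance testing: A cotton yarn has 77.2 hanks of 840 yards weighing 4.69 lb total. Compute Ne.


Formula: Ne = hanks / mass_lb
Substituting: Ne = 77.2 / 4.69
Ne = 16.5

16.5 Ne


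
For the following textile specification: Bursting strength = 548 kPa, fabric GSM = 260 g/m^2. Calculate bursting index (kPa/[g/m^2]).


Formula: Bursting Index = Bursting Strength / Fabric GSM
BI = 548 kPa / 260 g/m^2
BI = 2.108 kPa/(g/m^2)

2.108 kPa/(g/m^2)


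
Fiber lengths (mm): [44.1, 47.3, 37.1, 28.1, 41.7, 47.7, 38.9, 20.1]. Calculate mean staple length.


Formula: Mean = sum of lengths / count
Sum = 44.1 + 47.3 + 37.1 + 28.1 + 41.7 + 47.7 + 38.9 + 20.1
Sum = 305.0 mm
Mean = 305.0 / 8 = 38.13 mm

38.13 mm


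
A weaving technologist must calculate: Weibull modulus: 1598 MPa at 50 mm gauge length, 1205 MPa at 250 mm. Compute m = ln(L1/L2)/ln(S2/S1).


Formula: m = ln(L1/L2) / ln(S2/S1)
Step 1: ln(L1/L2) = ln(50/250) = -1.60944
Step 2: S2/S1 = 1205/1598 = 0.75407
Step 3: ln(S2/S1) = ln(0.75407) = -0.28227
Step 4: m = -1.60944 / -0.28227 = 5.70

5.70 (Weibull m)


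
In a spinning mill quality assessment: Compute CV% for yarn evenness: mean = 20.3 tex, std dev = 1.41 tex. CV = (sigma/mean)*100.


Formula: CV% = (standard deviation / mean) * 100
Step 1: Ratio = 1.41 / 20.3 = 0.069458
Step 2: CV% = 0.069458 * 100 = 6.9458% ≈ 6.9%

6.9%


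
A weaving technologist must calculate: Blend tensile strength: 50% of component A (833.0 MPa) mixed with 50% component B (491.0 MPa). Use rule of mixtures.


Formula: Blend property = (fraction_A * property_A) + (fraction_B * property_B)
Step 1: Contribution A = 50/100 * 833.0 MPa = 416.5 MPa
Step 2: Contribution B = 50/100 * 491.0 MPa = 245.5 MPa
Step 3: Blend tensile strength = 416.5 + 245.5 = 662.0 MPa

662.0 MPa


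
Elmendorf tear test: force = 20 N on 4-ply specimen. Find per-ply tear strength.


Formula: Per-ply strength = Total force / Number of plies
Per-ply = 20 N / 4
Per-ply = 5 N

5 N


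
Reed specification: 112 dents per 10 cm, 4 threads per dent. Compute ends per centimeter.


Formula: EPC = (dents per 10 cm * ends per dent) / 10
Step 1: Total ends per 10 cm = 112 * 4 = 448
Step 2: EPC = 448 / 10 = 44.8 ends/cm

44.8 ends/cm


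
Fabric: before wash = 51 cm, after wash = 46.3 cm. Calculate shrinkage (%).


Formula: Shrinkage% = ((L_before - L_after) / L_before) * 100
Step 1: Shrinkage = 51 - 46.3 = 4.7 cm
Step 2: Shrinkage% = (4.7 / 51) * 100
Step 3: Shrinkage% = 0.092157 * 100 = 9.2157% ≈ 9.2%

9.2%


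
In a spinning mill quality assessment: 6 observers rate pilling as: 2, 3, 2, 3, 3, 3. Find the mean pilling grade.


Formula: Mean = sum / count
Sum = 2 + 3 + 2 + 3 + 3 + 3 = 16
Mean = 16 / 6 = 2.7

2.7


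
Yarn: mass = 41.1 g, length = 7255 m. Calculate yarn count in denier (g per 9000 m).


Formula: den = (mass_g / length_m) * 9000
Substituting: den = (41.1 / 7255) * 9000
Intermediate: 41.1 / 7255 = 0.00566506 g/m
den = 0.00566506 * 9000 = 51.0 denier

51.0 denier


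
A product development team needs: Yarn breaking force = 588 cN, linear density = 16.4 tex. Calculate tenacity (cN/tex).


Formula: Tenacity = Breaking force / Linear density
Tenacity = 588 cN / 16.4 tex
Tenacity = 35.85 cN/tex

35.85 cN/tex


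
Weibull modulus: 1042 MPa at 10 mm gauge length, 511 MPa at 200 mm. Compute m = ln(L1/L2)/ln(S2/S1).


Formula: m = ln(L1/L2) / ln(S2/S1)
Step 1: ln(L1/L2) = ln(10/200) = -2.99573
Step 2: S2/S1 = 511/1042 = 0.4904
Step 3: ln(S2/S1) = ln(0.4904) = -0.71253
Step 4: m = -2.99573 / -0.71253 = 4.20

4.20 (Weibull m)


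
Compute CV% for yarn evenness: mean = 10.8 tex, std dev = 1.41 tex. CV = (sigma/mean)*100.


Formula: CV% = (standard deviation / mean) * 100
Step 1: Ratio = 1.41 / 10.8 = 0.130556
Step 2: CV% = 0.130556 * 100 = 13.0556% ≈ 13.1%

13.1%


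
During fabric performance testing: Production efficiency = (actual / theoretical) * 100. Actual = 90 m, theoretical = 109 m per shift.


Formula: Efficiency% = (Actual output / Theoretical output) * 100
Efficiency% = (90 / 109) * 100
Efficiency% = 0.825688 * 100 = 82.5688% ≈ 82.6%

82.6%


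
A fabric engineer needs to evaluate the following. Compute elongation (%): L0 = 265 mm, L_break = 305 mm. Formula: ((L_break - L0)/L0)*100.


Formula: Elongation (%) = ((L_break - L0) / L0) * 100
Step 1: Extension = 305 - 265 = 40 mm
Step 2: Elongation = (40 / 265) * 100
Step 3: Elongation = 0.150943 * 100 = 15.0943% ≈ 15.1%

15.1%


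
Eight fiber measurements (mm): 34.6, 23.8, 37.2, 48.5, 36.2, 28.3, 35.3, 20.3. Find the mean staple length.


Formula: Mean = sum of lengths / count
Sum = 34.6 + 23.8 + 37.2 + 48.5 + 36.2 + 28.3 + 35.3 + 20.3
Sum = 264.2 mm
Mean = 264.2 / 8 = 33.03 mm

33.03 mm


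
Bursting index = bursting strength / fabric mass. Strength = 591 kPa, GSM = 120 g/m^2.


Formula: Bursting Index = Bursting Strength / Fabric GSM
BI = 591 kPa / 120 g/m^2
BI = 4.925 kPa/(g/m^2)

4.925 kPa/(g/m^2)


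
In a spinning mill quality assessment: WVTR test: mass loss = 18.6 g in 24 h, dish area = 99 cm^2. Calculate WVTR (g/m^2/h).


Formula: WVTR = mass_loss / (area * time)
Step 1: Convert area: 99 cm^2 = 0.0099 m^2
Step 2: WVTR = 18.6 g / (0.0099 m^2 * 24 h)
Step 3: WVTR = 18.6 / 0.2376 = 78.3 g/m^2/h

78.3 g/m^2/h


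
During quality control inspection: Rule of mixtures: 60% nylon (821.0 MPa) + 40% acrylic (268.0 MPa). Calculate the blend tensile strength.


Formula: Blend property = (fraction_A * property_A) + (fraction_B * property_B)
Step 1: Contribution A = 60/100 * 821.0 MPa = 492.6 MPa
Step 2: Contribution B = 40/100 * 268.0 MPa = 107.2 MPa
Step 3: Blend tensile strength = 492.6 + 107.2 = 599.8 MPa

599.8 MPa


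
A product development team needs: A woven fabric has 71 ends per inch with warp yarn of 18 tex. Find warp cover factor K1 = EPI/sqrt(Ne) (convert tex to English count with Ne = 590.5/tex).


Formula: K1 = EPI / sqrt(Ne), with Ne = 590.5 / tex_warp
Step 1: Ne = 590.5 / 18 = 32.806
Step 2: sqrt(Ne) = sqrt(32.806) = 5.7277
Step 3: K1 = 71 / 5.7277 = 12.4

12.4


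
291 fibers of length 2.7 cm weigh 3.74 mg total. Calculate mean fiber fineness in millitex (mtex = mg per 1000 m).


Formula: fineness (mtex) = mass (mg) / total length (km) = (mass_mg / total_length_m) * 1000
Step 1: Convert fiber length: 2.7 cm = 0.027 m
Step 2: Total fiber length = 291 * 0.027 = 7.857 m
Step 3: Linear density = 3.74 mg / 7.857 m = 0.4760 mg/m
Step 4: fineness = 0.4760 * 1000 = 476.0 mtex

476.0 mtex


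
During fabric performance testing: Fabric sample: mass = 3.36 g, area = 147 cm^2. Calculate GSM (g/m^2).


Formula: GSM = mass_g / area_m2
Step 1: Convert area: 147 cm^2 = 147 / 10000 = 0.0147 m^2
Step 2: GSM = 3.36 g / 0.0147 m^2 = 228.6 g/m^2

228.6 g/m^2


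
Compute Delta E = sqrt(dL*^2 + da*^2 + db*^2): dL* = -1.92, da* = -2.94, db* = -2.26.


Formula: Delta E = sqrt(dL*^2 + da*^2 + db*^2)
Step 1: dL*^2 = (-1.92)^2 = 3.6864
Step 2: da*^2 = (-2.94)^2 = 8.6436
Step 3: db*^2 = (-2.26)^2 = 5.1076
Step 4: Sum = 3.6864 + 8.6436 + 5.1076 = 17.4376
Step 5: Delta E = sqrt(17.4376) = 4.18

4.18 Delta E


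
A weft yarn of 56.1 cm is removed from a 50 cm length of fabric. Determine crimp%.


Formula: Crimp% = ((L_yarn - L_fabric) / L_fabric) * 100
Step 1: Extension = 56.1 - 50 = 6.1 cm
Step 2: Crimp% = (6.1 / 50) * 100
Step 3: Crimp% = 0.122 * 100 = 12.2%

12.2%


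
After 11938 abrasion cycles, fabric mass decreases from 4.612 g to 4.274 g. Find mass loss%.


Formula: Mass loss% = ((m_before - m_after) / m_before) * 100
Step 1: Mass loss = 4.612 - 4.274 = 0.338 g
Step 2: Ratio = 0.338 / 4.612 = 0.0732871
Step 3: Mass loss% = 0.0732871 * 100 = 7.32871% ≈ 7.33%

7.33%


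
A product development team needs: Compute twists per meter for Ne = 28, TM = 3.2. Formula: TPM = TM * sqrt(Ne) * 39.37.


Formula: TPM = TM * sqrt(Ne) * 39.37
Step 1: sqrt(Ne) = sqrt(28) = 5.2915
Step 2: TM * sqrt(Ne) = 3.2 * 5.2915 = 16.9328
Step 3: TPM = 16.9328 * 39.37 = 667 twists/m

667 twists/m


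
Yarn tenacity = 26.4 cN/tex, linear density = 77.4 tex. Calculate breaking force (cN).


Formula: Breaking force = Tenacity * Linear density
F = 26.4 cN/tex * 77.4 tex
F = 2043.36 cN

2043.36 cN


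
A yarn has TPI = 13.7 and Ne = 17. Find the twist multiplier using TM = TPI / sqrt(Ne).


Formula: TM = TPI / sqrt(Ne)
Step 1: sqrt(Ne) = sqrt(17) = 4.1231
Step 2: TM = 13.7 / 4.1231 = 3.32

3.32 TM


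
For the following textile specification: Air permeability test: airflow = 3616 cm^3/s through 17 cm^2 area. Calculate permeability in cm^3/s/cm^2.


Formula: Air Permeability = Airflow / Test Area
AP = 3616 cm^3/s / 17 cm^2
AP = 212.7 cm^3/s/cm^2

212.7 cm^3/s/cm^2


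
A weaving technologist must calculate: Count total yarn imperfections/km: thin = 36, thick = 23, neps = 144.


Formula: Total = thin places + thick places + neps
Total = 36 + 23 + 144
Total = 203 imperfections/km

203 imperfections/km


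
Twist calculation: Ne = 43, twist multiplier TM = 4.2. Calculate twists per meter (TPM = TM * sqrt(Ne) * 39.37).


Formula: TPM = TM * sqrt(Ne) * 39.37
Step 1: sqrt(Ne) = sqrt(43) = 6.5574
Step 2: TM * sqrt(Ne) = 4.2 * 6.5574 = 27.5411
Step 3: TPM = 27.5411 * 39.37 = 1084 twists/m

1084 twists/m


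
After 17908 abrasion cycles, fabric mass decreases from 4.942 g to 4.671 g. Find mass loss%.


Formula: Mass loss% = ((m_before - m_after) / m_before) * 100
Step 1: Mass loss = 4.942 - 4.671 = 0.271 g
Step 2: Ratio = 0.271 / 4.942 = 0.0548361
Step 3: Mass loss% = 0.0548361 * 100 = 5.48361% ≈ 5.48%

5.48%


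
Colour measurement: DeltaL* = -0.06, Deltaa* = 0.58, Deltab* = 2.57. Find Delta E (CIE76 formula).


Formula: Delta E = sqrt(dL*^2 + da*^2 + db*^2)
Step 1: dL*^2 = (-0.06)^2 = 0.0036
Step 2: da*^2 = 0.58^2 = 0.3364
Step 3: db*^2 = 2.57^2 = 6.6049
Step 4: Sum = 0.0036 + 0.3364 + 6.6049 = 6.9449
Step 5: Delta E = sqrt(6.9449) = 2.64

2.64 Delta E


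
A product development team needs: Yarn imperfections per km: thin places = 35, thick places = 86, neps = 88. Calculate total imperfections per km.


Formula: Total = thin places + thick places + neps
Total = 35 + 86 + 88
Total = 209 imperfections/km

209 imperfections/km


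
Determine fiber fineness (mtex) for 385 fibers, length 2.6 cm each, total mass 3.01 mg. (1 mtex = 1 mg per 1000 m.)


Formula: fineness (mtex) = mass (mg) / total length (km) = (mass_mg / total_length_m) * 1000
Step 1: Convert fiber length: 2.6 cm = 0.026 m
Step 2: Total fiber length = 385 * 0.026 = 10.01 m
Step 3: Linear density = 3.01 mg / 10.01 m = 0.3007 mg/m
Step 4: fineness = 0.3007 * 1000 = 300.7 mtex

300.7 mtex


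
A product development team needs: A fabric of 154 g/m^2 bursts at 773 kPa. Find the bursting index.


Formula: Bursting Index = Bursting Strength / Fabric GSM
BI = 773 kPa / 154 g/m^2
BI = 5.019 kPa/(g/m^2)

5.019 kPa/(g/m^2)


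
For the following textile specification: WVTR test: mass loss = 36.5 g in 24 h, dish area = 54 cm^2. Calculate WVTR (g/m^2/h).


Formula: WVTR = mass_loss / (area * time)
Step 1: Convert area: 54 cm^2 = 0.0054 m^2
Step 2: WVTR = 36.5 g / (0.0054 m^2 * 24 h)
Step 3: WVTR = 36.5 / 0.1296 = 281.6 g/m^2/h

281.6 g/m^2/h


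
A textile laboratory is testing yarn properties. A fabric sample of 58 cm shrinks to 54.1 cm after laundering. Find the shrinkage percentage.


Formula: Shrinkage% = ((L_before - L_after) / L_before) * 100
Step 1: Shrinkage = 58 - 54.1 = 3.9 cm
Step 2: Shrinkage% = (3.9 / 58) * 100
Step 3: Shrinkage% = 0.067241 * 100 = 6.7241% ≈ 6.7%

6.7%


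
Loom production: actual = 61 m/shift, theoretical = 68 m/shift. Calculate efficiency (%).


Formula: Efficiency% = (Actual output / Theoretical output) * 100
Efficiency% = (61 / 68) * 100
Efficiency% = 0.897059 * 100 = 89.7059% ≈ 89.7%

89.7%


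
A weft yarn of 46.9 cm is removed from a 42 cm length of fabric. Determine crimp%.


Formula: Crimp% = ((L_yarn - L_fabric) / L_fabric) * 100
Step 1: Extension = 46.9 - 42 = 4.9 cm
Step 2: Crimp% = (4.9 / 42) * 100
Step 3: Crimp% = 0.116667 * 100 = 11.6667% ≈ 11.7%

11.7%


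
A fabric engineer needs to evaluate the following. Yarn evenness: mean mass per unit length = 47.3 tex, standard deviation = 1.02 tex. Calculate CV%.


Formula: CV% = (standard deviation / mean) * 100
Step 1: Ratio = 1.02 / 47.3 = 0.021564
Step 2: CV% = 0.021564 * 100 = 2.1564% ≈ 2.2%

2.2%


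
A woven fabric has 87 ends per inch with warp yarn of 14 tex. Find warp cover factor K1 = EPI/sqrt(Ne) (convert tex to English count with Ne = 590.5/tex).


Formula: K1 = EPI / sqrt(Ne), with Ne = 590.5 / tex_warp
Step 1: Ne = 590.5 / 14 = 42.179
Step 2: sqrt(Ne) = sqrt(42.179) = 6.4945
Step 3: K1 = 87 / 6.4945 = 13.4

13.4


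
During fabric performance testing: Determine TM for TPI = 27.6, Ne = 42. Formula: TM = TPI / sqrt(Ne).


Formula: TM = TPI / sqrt(Ne)
Step 1: sqrt(Ne) = sqrt(42) = 6.4807
Step 2: TM = 27.6 / 6.4807 = 4.26

4.26 TM


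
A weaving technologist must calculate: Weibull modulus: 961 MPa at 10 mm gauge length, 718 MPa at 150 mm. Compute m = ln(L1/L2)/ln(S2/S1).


Formula: m = ln(L1/L2) / ln(S2/S1)
Step 1: ln(L1/L2) = ln(10/150) = -2.70805
Step 2: S2/S1 = 718/961 = 0.74714
Step 3: ln(S2/S1) = ln(0.74714) = -0.29150
Step 4: m = -2.70805 / -0.29150 = 9.29

9.29 (Weibull m)


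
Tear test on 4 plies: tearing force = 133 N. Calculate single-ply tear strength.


Formula: Per-ply strength = Total force / Number of plies
Per-ply = 133 N / 4
Per-ply = 33.25 N

33.25 N


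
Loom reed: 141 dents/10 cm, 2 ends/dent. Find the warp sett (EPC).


Formula: EPC = (dents per 10 cm * ends per dent) / 10
Step 1: Total ends per 10 cm = 141 * 2 = 282
Step 2: EPC = 282 / 10 = 28.2 ends/cm

28.2 ends/cm


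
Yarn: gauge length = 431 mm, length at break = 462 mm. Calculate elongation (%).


Formula: Elongation (%) = ((L_break - L0) / L0) * 100
Step 1: Extension = 462 - 431 = 31 mm
Step 2: Elongation = (31 / 431) * 100
Step 3: Elongation = 0.071926 * 100 = 7.1926% ≈ 7.2%

7.2%


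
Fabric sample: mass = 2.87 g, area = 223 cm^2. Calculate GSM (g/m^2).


Formula: GSM = mass_g / area_m2
Step 1: Convert area: 223 cm^2 = 223 / 10000 = 0.0223 m^2
Step 2: GSM = 2.87 g / 0.0223 m^2 = 128.7 g/m^2

128.7 g/m^2


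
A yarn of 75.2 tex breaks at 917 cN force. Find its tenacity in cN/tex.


Formula: Tenacity = Breaking force / Linear density
Tenacity = 917 cN / 75.2 tex
Tenacity = 12.19 cN/tex

12.19 cN/tex


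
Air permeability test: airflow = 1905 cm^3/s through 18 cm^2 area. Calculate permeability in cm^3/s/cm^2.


Formula: Air Permeability = Airflow / Test Area
AP = 1905 cm^3/s / 18 cm^2
AP = 105.8 cm^3/s/cm^2

105.8 cm^3/s/cm^2


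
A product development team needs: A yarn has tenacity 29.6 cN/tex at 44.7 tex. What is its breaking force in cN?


Formula: Breaking force = Tenacity * Linear density
F = 29.6 cN/tex * 44.7 tex
F = 1323.12 cN

1323.12 cN


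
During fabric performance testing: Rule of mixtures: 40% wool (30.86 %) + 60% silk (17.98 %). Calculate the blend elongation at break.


Formula: Blend property = (fraction_A * property_A) + (fraction_B * property_B)
Step 1: Contribution A = 40/100 * 30.86 % = 12.344 %
Step 2: Contribution B = 60/100 * 17.98 % = 10.788 %
Step 3: Blend elongation at break = 12.344 + 10.788 = 23.132 %

23.132 %


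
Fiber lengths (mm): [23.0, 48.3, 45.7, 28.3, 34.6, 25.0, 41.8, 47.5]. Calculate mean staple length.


Formula: Mean = sum of lengths / count
Sum = 23.0 + 48.3 + 45.7 + 28.3 + 34.6 + 25.0 + 41.8 + 47.5
Sum = 294.2 mm
Mean = 294.2 / 8 = 36.78 mm

36.78 mm


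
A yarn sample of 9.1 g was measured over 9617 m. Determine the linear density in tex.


Formula: Tex = (mass_g / length_m) * 1000
Substituting: Tex = (9.1 / 9617) * 1000
Intermediate: 9.1 / 9617 = 0.00094624 g/m
Tex = 0.00094624 * 1000 = 0.95 tex

0.95 tex


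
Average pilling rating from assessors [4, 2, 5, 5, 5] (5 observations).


Formula: Mean = sum / count
Sum = 4 + 2 + 5 + 5 + 5 = 21
Mean = 21 / 5 = 4.2

4.2


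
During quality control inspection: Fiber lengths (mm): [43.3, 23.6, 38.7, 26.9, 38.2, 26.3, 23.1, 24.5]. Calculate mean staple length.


Formula: Mean = sum of lengths / count
Sum = 43.3 + 23.6 + 38.7 + 26.9 + 38.2 + 26.3 + 23.1 + 24.5
Sum = 244.6 mm
Mean = 244.6 / 8 = 30.58 mm

30.58 mm


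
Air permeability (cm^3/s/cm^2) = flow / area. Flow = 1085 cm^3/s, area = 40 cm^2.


Formula: Air Permeability = Airflow / Test Area
AP = 1085 cm^3/s / 40 cm^2
AP = 27.1 cm^3/s/cm^2

27.1 cm^3/s/cm^2


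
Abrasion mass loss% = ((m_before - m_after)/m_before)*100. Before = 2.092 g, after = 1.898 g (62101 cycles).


Formula: Mass loss% = ((m_before - m_after) / m_before) * 100
Step 1: Mass loss = 2.092 - 1.898 = 0.194 g
Step 2: Ratio = 0.194 / 2.092 = 0.0927342
Step 3: Mass loss% = 0.0927342 * 100 = 9.27342% ≈ 9.27%

9.27%


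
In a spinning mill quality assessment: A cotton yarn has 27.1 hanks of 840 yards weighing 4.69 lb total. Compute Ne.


Formula: Ne = hanks / mass_lb
Substituting: Ne = 27.1 / 4.69
Ne = 5.8

5.8 Ne


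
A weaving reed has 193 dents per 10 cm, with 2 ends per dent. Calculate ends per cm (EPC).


Formula: EPC = (dents per 10 cm * ends per dent) / 10
Step 1: Total ends per 10 cm = 193 * 2 = 386
Step 2: EPC = 386 / 10 = 38.6 ends/cm

38.6 ends/cm


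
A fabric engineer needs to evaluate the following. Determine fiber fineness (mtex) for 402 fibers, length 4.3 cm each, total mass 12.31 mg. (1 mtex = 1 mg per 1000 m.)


Formula: fineness (mtex) = mass (mg) / total length (km) = (mass_mg / total_length_m) * 1000
Step 1: Convert fiber length: 4.3 cm = 0.043 m
Step 2: Total fiber length = 402 * 0.043 = 17.286 m
Step 3: Linear density = 12.31 mg / 17.286 m = 0.7121 mg/m
Step 4: fineness = 0.7121 * 1000 = 712.1 mtex

712.1 mtex


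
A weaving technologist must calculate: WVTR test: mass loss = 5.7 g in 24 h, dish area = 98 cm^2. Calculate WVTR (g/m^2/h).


Formula: WVTR = mass_loss / (area * time)
Step 1: Convert area: 98 cm^2 = 0.0098 m^2
Step 2: WVTR = 5.7 g / (0.0098 m^2 * 24 h)
Step 3: WVTR = 5.7 / 0.2352 = 24.2 g/m^2/h

24.2 g/m^2/h


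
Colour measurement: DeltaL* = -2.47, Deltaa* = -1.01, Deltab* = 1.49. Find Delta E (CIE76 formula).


Formula: Delta E = sqrt(dL*^2 + da*^2 + db*^2)
Step 1: dL*^2 = (-2.47)^2 = 6.1009
Step 2: da*^2 = (-1.01)^2 = 1.0201
Step 3: db*^2 = 1.49^2 = 2.2201
Step 4: Sum = 6.1009 + 1.0201 + 2.2201 = 9.3411
Step 5: Delta E = sqrt(9.3411) = 3.06

3.06 Delta E


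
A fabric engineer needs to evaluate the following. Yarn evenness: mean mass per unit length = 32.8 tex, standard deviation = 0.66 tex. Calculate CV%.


Formula: CV% = (standard deviation / mean) * 100
Step 1: Ratio = 0.66 / 32.8 = 0.020122
Step 2: CV% = 0.020122 * 100 = 2.0122% ≈ 2.0%

2.0%


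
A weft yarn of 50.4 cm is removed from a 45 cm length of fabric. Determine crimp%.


Formula: Crimp% = ((L_yarn - L_fabric) / L_fabric) * 100
Step 1: Extension = 50.4 - 45 = 5.4 cm
Step 2: Crimp% = (5.4 / 45) * 100
Step 3: Crimp% = 0.12 * 100 = 12.0%

12.0%


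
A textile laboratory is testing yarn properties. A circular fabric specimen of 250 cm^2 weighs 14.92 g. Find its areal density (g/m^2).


Formula: GSM = mass_g / area_m2
Step 1: Convert area: 250 cm^2 = 250 / 10000 = 0.025 m^2
Step 2: GSM = 14.92 g / 0.025 m^2 = 596.8 g/m^2

596.8 g/m^2


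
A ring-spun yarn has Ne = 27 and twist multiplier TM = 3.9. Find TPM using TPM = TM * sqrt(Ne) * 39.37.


Formula: TPM = TM * sqrt(Ne) * 39.37
Step 1: sqrt(Ne) = sqrt(27) = 5.1962
Step 2: TM * sqrt(Ne) = 3.9 * 5.1962 = 20.2652
Step 3: TPM = 20.2652 * 39.37 = 798 twists/m

798 twists/m


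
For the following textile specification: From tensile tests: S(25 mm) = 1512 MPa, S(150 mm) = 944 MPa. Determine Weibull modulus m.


Formula: m = ln(L1/L2) / ln(S2/S1)
Step 1: ln(L1/L2) = ln(25/150) = -1.79176
Step 2: S2/S1 = 944/1512 = 0.62434
Step 3: ln(S2/S1) = ln(0.62434) = -0.47106
Step 4: m = -1.79176 / -0.47106 = 3.80

3.80 (Weibull m)


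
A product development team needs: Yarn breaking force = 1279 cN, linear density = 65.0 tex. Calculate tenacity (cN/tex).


Formula: Tenacity = Breaking force / Linear density
Tenacity = 1279 cN / 65.0 tex
Tenacity = 19.68 cN/tex

19.68 cN/tex


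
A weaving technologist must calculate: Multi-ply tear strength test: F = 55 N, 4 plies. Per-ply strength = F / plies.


Formula: Per-ply strength = Total force / Number of plies
Per-ply = 55 N / 4
Per-ply = 13.75 N

13.75 N


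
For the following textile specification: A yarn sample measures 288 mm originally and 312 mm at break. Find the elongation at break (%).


Formula: Elongation (%) = ((L_break - L0) / L0) * 100
Step 1: Extension = 312 - 288 = 24 mm
Step 2: Elongation = (24 / 288) * 100
Step 3: Elongation = 0.083333 * 100 = 8.3333% ≈ 8.3%

8.3%


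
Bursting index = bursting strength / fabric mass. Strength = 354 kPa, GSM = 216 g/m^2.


Formula: Bursting Index = Bursting Strength / Fabric GSM
BI = 354 kPa / 216 g/m^2
BI = 1.639 kPa/(g/m^2)

1.639 kPa/(g/m^2)


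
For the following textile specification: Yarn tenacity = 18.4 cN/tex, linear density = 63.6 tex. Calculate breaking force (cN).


Formula: Breaking force = Tenacity * Linear density
F = 18.4 cN/tex * 63.6 tex
F = 1170.24 cN

1170.24 cN


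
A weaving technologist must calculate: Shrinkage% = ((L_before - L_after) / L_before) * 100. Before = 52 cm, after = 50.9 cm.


Formula: Shrinkage% = ((L_before - L_after) / L_before) * 100
Step 1: Shrinkage = 52 - 50.9 = 1.1 cm
Step 2: Shrinkage% = (1.1 / 52) * 100
Step 3: Shrinkage% = 0.021154 * 100 = 2.1154% ≈ 2.1%

2.1%


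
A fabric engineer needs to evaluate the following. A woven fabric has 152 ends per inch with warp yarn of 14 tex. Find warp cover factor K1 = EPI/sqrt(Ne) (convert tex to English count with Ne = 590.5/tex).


Formula: K1 = EPI / sqrt(Ne), with Ne = 590.5 / tex_warp
Step 1: Ne = 590.5 / 14 = 42.179
Step 2: sqrt(Ne) = sqrt(42.179) = 6.4945
Step 3: K1 = 152 / 6.4945 = 23.4

23.4


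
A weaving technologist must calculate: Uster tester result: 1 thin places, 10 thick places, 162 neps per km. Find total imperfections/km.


Formula: Total = thin places + thick places + neps
Total = 1 + 10 + 162
Total = 173 imperfections/km

173 imperfections/km


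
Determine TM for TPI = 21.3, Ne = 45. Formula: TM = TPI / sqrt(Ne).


Formula: TM = TPI / sqrt(Ne)
Step 1: sqrt(Ne) = sqrt(45) = 6.7082
Step 2: TM = 21.3 / 6.7082 = 3.18

3.18 TM


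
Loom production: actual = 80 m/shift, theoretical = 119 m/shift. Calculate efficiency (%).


Formula: Efficiency% = (Actual output / Theoretical output) * 100
Efficiency% = (80 / 119) * 100
Efficiency% = 0.672269 * 100 = 67.2269% ≈ 67.2%

67.2%


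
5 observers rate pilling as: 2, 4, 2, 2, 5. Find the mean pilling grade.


Formula: Mean = sum / count
Sum = 2 + 4 + 2 + 2 + 5 = 15
Mean = 15 / 5 = 3.0

3.0


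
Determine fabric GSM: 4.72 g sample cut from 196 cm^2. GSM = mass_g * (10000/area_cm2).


Formula: GSM = mass_g / area_m2
Step 1: Convert area: 196 cm^2 = 196 / 10000 = 0.0196 m^2
Step 2: GSM = 4.72 g / 0.0196 m^2 = 240.8 g/m^2

240.8 g/m^2


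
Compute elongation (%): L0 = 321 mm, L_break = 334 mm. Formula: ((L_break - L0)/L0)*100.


Formula: Elongation (%) = ((L_break - L0) / L0) * 100
Step 1: Extension = 334 - 321 = 13 mm
Step 2: Elongation = (13 / 321) * 100
Step 3: Elongation = 0.040498 * 100 = 4.0498% ≈ 4.0%

4.0%


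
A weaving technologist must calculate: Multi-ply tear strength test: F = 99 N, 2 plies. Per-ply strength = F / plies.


Formula: Per-ply strength = Total force / Number of plies
Per-ply = 99 N / 2
Per-ply = 49.5 N

49.5 N


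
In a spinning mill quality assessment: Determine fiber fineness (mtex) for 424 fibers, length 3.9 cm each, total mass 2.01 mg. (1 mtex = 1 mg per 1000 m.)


Formula: fineness (mtex) = mass (mg) / total length (km) = (mass_mg / total_length_m) * 1000
Step 1: Convert fiber length: 3.9 cm = 0.039 m
Step 2: Total fiber length = 424 * 0.039 = 16.536 m
Step 3: Linear density = 2.01 mg / 16.536 m = 0.1216 mg/m
Step 4: fineness = 0.1216 * 1000 = 121.6 mtex

121.6 mtex


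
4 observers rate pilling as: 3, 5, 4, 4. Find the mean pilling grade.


Formula: Mean = sum / count
Sum = 3 + 5 + 4 + 4 = 16
Mean = 16 / 4 = 4.0

4.0


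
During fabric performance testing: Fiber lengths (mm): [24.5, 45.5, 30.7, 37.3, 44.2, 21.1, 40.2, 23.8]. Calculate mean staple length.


Formula: Mean = sum of lengths / count
Sum = 24.5 + 45.5 + 30.7 + 37.3 + 44.2 + 21.1 + 40.2 + 23.8
Sum = 267.3 mm
Mean = 267.3 / 8 = 33.41 mm

33.41 mm


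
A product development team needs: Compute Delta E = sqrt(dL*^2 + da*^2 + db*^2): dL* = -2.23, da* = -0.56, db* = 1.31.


Formula: Delta E = sqrt(dL*^2 + da*^2 + db*^2)
Step 1: dL*^2 = (-2.23)^2 = 4.9729
Step 2: da*^2 = (-0.56)^2 = 0.3136
Step 3: db*^2 = 1.31^2 = 1.7161
Step 4: Sum = 4.9729 + 0.3136 + 1.7161 = 7.0026
Step 5: Delta E = sqrt(7.0026) = 2.65

2.65 Delta E


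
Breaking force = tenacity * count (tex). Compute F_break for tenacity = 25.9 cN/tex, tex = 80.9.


Formula: Breaking force = Tenacity * Linear density
F = 25.9 cN/tex * 80.9 tex
F = 2095.31 cN

2095.31 cN


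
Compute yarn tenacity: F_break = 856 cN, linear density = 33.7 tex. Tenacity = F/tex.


Formula: Tenacity = Breaking force / Linear density
Tenacity = 856 cN / 33.7 tex
Tenacity = 25.40 cN/tex

25.40 cN/tex


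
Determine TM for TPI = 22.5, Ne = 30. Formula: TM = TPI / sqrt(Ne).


Formula: TM = TPI / sqrt(Ne)
Step 1: sqrt(Ne) = sqrt(30) = 5.4772
Step 2: TM = 22.5 / 5.4772 = 4.11

4.11 TM


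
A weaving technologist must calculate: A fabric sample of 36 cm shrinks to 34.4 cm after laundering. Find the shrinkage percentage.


Formula: Shrinkage% = ((L_before - L_after) / L_before) * 100
Step 1: Shrinkage = 36 - 34.4 = 1.6 cm
Step 2: Shrinkage% = (1.6 / 36) * 100
Step 3: Shrinkage% = 0.044444 * 100 = 4.4444% ≈ 4.4%

4.4%


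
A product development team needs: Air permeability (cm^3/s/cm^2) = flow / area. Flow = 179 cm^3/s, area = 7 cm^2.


Formula: Air Permeability = Airflow / Test Area
AP = 179 cm^3/s / 7 cm^2
AP = 25.6 cm^3/s/cm^2

25.6 cm^3/s/cm^2


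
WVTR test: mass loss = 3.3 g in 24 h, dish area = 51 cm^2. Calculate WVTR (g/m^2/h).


Formula: WVTR = mass_loss / (area * time)
Step 1: Convert area: 51 cm^2 = 0.0051 m^2
Step 2: WVTR = 3.3 g / (0.0051 m^2 * 24 h)
Step 3: WVTR = 3.3 / 0.1224 = 27.0 g/m^2/h

27.0 g/m^2/h


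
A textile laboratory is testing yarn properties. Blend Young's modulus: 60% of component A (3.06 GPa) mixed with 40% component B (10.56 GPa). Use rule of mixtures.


Formula: Blend property = (fraction_A * property_A) + (fraction_B * property_B)
Step 1: Contribution A = 60/100 * 3.06 GPa = 1.836 GPa
Step 2: Contribution B = 40/100 * 10.56 GPa = 4.224 GPa
Step 3: Blend Young's modulus = 1.836 + 4.224 = 6.06 GPa

6.06 GPa


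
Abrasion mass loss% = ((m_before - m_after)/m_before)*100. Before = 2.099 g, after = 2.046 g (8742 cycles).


Formula: Mass loss% = ((m_before - m_after) / m_before) * 100
Step 1: Mass loss = 2.099 - 2.046 = 0.053 g
Step 2: Ratio = 0.053 / 2.099 = 0.0252501
Step 3: Mass loss% = 0.0252501 * 100 = 2.52501% ≈ 2.53%

2.53%


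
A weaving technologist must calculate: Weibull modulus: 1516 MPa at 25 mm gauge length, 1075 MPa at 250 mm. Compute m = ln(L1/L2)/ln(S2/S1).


Formula: m = ln(L1/L2) / ln(S2/S1)
Step 1: ln(L1/L2) = ln(25/250) = -2.30259
Step 2: S2/S1 = 1075/1516 = 0.7091
Step 3: ln(S2/S1) = ln(0.7091) = -0.34376
Step 4: m = -2.30259 / -0.34376 = 6.70

6.70 (Weibull m)


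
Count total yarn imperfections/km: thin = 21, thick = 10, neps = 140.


Formula: Total = thin places + thick places + neps
Total = 21 + 10 + 140
Total = 171 imperfections/km

171 imperfections/km


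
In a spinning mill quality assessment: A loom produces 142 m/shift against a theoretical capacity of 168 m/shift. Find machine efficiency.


Formula: Efficiency% = (Actual output / Theoretical output) * 100
Efficiency% = (142 / 168) * 100
Efficiency% = 0.845238 * 100 = 84.5238% ≈ 84.5%

84.5%


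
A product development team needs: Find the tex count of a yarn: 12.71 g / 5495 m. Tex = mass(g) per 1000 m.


Formula: Tex = (mass_g / length_m) * 1000
Substituting: Tex = (12.71 / 5495) * 1000
Intermediate: 12.71 / 5495 = 0.00231301 g/m
Tex = 0.00231301 * 1000 = 2.31 tex

2.31 tex


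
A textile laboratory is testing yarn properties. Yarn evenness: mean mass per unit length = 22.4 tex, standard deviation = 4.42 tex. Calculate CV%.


Formula: CV% = (standard deviation / mean) * 100
Step 1: Ratio = 4.42 / 22.4 = 0.197321
Step 2: CV% = 0.197321 * 100 = 19.7321% ≈ 19.7%

19.7%


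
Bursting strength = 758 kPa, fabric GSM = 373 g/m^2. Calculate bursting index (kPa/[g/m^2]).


Formula: Bursting Index = Bursting Strength / Fabric GSM
BI = 758 kPa / 373 g/m^2
BI = 2.032 kPa/(g/m^2)

2.032 kPa/(g/m^2)


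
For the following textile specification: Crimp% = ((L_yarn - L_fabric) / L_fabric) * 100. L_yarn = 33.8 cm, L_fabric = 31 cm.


Formula: Crimp% = ((L_yarn - L_fabric) / L_fabric) * 100
Step 1: Extension = 33.8 - 31 = 2.8 cm
Step 2: Crimp% = (2.8 / 31) * 100
Step 3: Crimp% = 0.090323 * 100 = 9.0323% ≈ 9.0%

9.0%


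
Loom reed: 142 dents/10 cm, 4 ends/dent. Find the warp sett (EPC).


Formula: EPC = (dents per 10 cm * ends per dent) / 10
Step 1: Total ends per 10 cm = 142 * 4 = 568
Step 2: EPC = 568 / 10 = 56.8 ends/cm

56.8 ends/cm


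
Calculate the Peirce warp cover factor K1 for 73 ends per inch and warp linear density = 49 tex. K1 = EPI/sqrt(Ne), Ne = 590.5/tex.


Formula: K1 = EPI / sqrt(Ne), with Ne = 590.5 / tex_warp
Step 1: Ne = 590.5 / 49 = 12.051
Step 2: sqrt(Ne) = sqrt(12.051) = 3.4715
Step 3: K1 = 73 / 3.4715 = 21.0

21.0


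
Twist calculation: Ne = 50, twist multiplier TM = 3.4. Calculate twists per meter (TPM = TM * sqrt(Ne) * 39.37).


Formula: TPM = TM * sqrt(Ne) * 39.37
Step 1: sqrt(Ne) = sqrt(50) = 7.0711
Step 2: TM * sqrt(Ne) = 3.4 * 7.0711 = 24.0417
Step 3: TPM = 24.0417 * 39.37 = 947 twists/m

947 twists/m


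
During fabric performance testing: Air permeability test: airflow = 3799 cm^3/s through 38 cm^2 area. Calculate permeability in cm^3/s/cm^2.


Formula: Air Permeability = Airflow / Test Area
AP = 3799 cm^3/s / 38 cm^2
AP = 100.0 cm^3/s/cm^2

100.0 cm^3/s/cm^2


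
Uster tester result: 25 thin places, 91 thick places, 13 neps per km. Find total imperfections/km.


Formula: Total = thin places + thick places + neps
Total = 25 + 91 + 13
Total = 129 imperfections/km

129 imperfections/km


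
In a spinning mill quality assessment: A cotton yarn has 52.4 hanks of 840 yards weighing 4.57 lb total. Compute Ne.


Formula: Ne = hanks / mass_lb
Substituting: Ne = 52.4 / 4.57
Ne = 11.5

11.5 Ne


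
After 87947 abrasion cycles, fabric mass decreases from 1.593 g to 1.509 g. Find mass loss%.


Formula: Mass loss% = ((m_before - m_after) / m_before) * 100
Step 1: Mass loss = 1.593 - 1.509 = 0.084 g
Step 2: Ratio = 0.084 / 1.593 = 0.0527307
Step 3: Mass loss% = 0.0527307 * 100 = 5.27307% ≈ 5.27%

5.27%


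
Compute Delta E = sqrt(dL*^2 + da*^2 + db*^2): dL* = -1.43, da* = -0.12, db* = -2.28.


Formula: Delta E = sqrt(dL*^2 + da*^2 + db*^2)
Step 1: dL*^2 = (-1.43)^2 = 2.0449
Step 2: da*^2 = (-0.12)^2 = 0.0144
Step 3: db*^2 = (-2.28)^2 = 5.1984
Step 4: Sum = 2.0449 + 0.0144 + 5.1984 = 7.2577
Step 5: Delta E = sqrt(7.2577) = 2.69

2.69 Delta E


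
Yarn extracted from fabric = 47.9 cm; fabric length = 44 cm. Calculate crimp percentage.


Formula: Crimp% = ((L_yarn - L_fabric) / L_fabric) * 100
Step 1: Extension = 47.9 - 44 = 3.9 cm
Step 2: Crimp% = (3.9 / 44) * 100
Step 3: Crimp% = 0.088636 * 100 = 8.8636% ≈ 8.9%

8.9%


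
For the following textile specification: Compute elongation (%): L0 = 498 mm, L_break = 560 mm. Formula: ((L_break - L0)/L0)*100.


Formula: Elongation (%) = ((L_break - L0) / L0) * 100
Step 1: Extension = 560 - 498 = 62 mm
Step 2: Elongation = (62 / 498) * 100
Step 3: Elongation = 0.124498 * 100 = 12.4498% ≈ 12.4%

12.4%


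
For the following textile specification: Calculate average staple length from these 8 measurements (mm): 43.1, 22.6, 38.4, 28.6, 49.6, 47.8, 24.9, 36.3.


Formula: Mean = sum of lengths / count
Sum = 43.1 + 22.6 + 38.4 + 28.6 + 49.6 + 47.8 + 24.9 + 36.3
Sum = 291.3 mm
Mean = 291.3 / 8 = 36.41 mm

36.41 mm
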